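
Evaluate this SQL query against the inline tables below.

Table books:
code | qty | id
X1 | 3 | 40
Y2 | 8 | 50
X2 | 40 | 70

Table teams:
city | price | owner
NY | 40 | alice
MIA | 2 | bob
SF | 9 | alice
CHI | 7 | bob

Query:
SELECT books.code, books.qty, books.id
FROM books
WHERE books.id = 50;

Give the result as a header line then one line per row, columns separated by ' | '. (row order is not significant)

After WHERE (1 rows):
books.code | books.qty | books.id
Y2 | 8 | 50
After SELECT (1 rows):
books.code | books.qty | books.id
Y2 | 8 | 50

== RESULT ==
books.code | books.qty | books.id
Y2 | 8 | 50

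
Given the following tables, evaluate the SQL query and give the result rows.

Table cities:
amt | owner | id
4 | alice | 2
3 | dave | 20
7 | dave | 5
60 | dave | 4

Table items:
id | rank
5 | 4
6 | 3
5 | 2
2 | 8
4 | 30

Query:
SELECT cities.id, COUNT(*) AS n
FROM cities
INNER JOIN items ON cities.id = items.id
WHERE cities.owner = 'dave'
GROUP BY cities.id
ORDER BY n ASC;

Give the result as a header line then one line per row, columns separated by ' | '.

After JOIN items (4 rows):
cities.amt | cities.owner | cities.id | items.id | items.rank
4 | alice | 2 | 2 | 8
7 | dave | 5 | 5 | 4
7 | dave | 5 | 5 | 2
60 | dave | 4 | 4 | 30
After WHERE (3 rows):
cities.amt | cities.owner | cities.id | items.id | items.rank
7 | dave | 5 | 5 | 4
7 | dave | 5 | 5 | 2
60 | dave | 4 | 4 | 30
After GROUP BY (2 rows):
cities.id | n
5 | 2
4 | 1
After ORDER BY (2 rows):
cities.id | n
4 | 1
5 | 2

== RESULT ==
cities.id | n
4 | 1
5 | 2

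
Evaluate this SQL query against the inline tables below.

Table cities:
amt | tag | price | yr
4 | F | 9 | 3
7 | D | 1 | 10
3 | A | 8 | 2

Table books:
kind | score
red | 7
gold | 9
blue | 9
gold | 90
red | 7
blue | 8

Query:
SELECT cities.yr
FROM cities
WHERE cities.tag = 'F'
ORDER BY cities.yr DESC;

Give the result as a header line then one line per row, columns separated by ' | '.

== RESULT ==
cities.yr
3

Derivation:
After WHERE (1 rows):
cities.amt | cities.tag | cities.price | cities.yr
4 | F | 9 | 3
After SELECT (1 rows):
cities.yr
3
After ORDER BY (1 rows):
cities.yr
3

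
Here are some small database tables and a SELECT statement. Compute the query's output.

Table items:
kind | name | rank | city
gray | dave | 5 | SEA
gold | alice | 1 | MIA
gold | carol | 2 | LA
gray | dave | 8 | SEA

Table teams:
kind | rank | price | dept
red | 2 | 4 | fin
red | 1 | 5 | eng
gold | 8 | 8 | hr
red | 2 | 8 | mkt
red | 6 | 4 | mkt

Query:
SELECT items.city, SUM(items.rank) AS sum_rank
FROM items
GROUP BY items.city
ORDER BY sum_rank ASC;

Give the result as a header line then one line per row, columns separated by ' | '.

After GROUP BY (3 rows):
items.city | sum_rank
SEA | 13
MIA | 1
LA | 2
After ORDER BY (3 rows):
items.city | sum_rank
MIA | 1
LA | 2
SEA | 13

== RESULT ==
items.city | sum_rank
MIA | 1
LA | 2
SEA | 13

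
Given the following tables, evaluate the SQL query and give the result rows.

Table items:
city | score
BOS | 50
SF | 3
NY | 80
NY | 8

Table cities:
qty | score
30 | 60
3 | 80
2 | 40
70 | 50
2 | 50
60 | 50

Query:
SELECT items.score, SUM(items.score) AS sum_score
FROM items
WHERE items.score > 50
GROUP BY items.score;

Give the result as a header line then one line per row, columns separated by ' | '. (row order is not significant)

After WHERE (1 rows):
items.city | items.score
NY | 80
After GROUP BY (1 rows):
items.score | sum_score
80 | 80

== RESULT ==
items.score | sum_score
80 | 80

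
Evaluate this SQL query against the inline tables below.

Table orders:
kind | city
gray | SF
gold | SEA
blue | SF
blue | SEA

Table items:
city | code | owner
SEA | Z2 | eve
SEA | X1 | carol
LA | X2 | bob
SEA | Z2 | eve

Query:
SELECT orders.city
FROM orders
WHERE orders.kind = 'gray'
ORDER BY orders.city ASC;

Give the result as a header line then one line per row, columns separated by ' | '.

After WHERE (1 rows):
orders.kind | orders.city
gray | SF
After SELECT (1 rows):
orders.city
SF
After ORDER BY (1 rows):
orders.city
SF

== RESULT ==
orders.city
SF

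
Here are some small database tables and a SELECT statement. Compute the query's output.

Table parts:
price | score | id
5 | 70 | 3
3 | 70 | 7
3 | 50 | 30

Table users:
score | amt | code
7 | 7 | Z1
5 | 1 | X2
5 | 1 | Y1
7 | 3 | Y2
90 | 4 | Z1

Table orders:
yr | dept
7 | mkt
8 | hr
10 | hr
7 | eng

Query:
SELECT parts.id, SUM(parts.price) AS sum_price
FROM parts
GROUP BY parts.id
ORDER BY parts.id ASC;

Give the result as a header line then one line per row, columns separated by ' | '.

== RESULT ==
parts.id | sum_price
3 | 5
7 | 3
30 | 3

Derivation:
After GROUP BY (3 rows):
parts.id | sum_price
3 | 5
7 | 3
30 | 3
After ORDER BY (3 rows):
parts.id | sum_price
3 | 5
7 | 3
30 | 3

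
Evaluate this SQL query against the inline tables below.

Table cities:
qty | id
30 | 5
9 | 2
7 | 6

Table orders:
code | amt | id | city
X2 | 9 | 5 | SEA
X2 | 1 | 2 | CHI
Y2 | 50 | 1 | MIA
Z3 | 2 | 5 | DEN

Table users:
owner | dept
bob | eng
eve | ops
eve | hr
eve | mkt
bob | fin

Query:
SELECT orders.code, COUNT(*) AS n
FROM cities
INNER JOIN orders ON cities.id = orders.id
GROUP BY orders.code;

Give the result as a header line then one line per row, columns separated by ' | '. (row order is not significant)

== RESULT ==
orders.code | n
X2 | 2
Z3 | 1

Derivation:
After JOIN orders (3 rows):
cities.qty | cities.id | orders.code | orders.amt | orders.id | orders.city
30 | 5 | X2 | 9 | 5 | SEA
30 | 5 | Z3 | 2 | 5 | DEN
9 | 2 | X2 | 1 | 2 | CHI
After GROUP BY (2 rows):
orders.code | n
X2 | 2
Z3 | 1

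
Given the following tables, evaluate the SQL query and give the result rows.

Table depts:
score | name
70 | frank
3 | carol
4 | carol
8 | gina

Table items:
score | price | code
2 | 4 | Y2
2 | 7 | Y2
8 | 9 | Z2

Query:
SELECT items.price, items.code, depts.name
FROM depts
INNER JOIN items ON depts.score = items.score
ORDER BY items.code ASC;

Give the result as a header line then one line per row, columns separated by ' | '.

After JOIN items (1 rows):
depts.score | depts.name | items.score | items.price | items.code
8 | gina | 8 | 9 | Z2
After SELECT (1 rows):
items.price | items.code | depts.name
9 | Z2 | gina
After ORDER BY (1 rows):
items.price | items.code | depts.name
9 | Z2 | gina

== RESULT ==
items.price | items.code | depts.name
9 | Z2 | gina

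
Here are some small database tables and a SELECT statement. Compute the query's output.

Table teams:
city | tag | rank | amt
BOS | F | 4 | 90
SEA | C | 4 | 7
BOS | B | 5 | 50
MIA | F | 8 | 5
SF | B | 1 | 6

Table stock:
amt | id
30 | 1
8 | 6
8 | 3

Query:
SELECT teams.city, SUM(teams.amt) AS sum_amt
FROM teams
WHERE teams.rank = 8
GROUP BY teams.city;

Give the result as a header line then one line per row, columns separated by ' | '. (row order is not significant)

== RESULT ==
teams.city | sum_amt
MIA | 5

Derivation:
After WHERE (1 rows):
teams.city | teams.tag | teams.rank | teams.amt
MIA | F | 8 | 5
After GROUP BY (1 rows):
teams.city | sum_amt
MIA | 5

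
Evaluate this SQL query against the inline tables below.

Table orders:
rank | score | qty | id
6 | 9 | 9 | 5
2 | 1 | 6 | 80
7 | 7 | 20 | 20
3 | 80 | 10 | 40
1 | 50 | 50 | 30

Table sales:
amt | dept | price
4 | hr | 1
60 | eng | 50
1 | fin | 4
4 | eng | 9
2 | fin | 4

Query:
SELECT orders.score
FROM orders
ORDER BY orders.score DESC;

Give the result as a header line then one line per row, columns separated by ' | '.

After SELECT (5 rows):
orders.score
9
1
7
80
50
After ORDER BY (5 rows):
orders.score
80
50
9
7
1

== RESULT ==
orders.score
80
50
9
7
1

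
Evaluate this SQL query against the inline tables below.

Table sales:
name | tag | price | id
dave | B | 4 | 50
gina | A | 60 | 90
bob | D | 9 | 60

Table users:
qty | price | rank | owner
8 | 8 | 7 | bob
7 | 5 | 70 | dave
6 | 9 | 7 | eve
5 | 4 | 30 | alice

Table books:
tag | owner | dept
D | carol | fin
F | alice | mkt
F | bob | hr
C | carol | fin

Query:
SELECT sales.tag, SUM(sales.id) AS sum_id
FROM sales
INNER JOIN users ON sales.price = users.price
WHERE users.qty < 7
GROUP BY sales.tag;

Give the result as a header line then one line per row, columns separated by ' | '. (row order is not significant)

== RESULT ==
sales.tag | sum_id
B | 50
D | 60

Derivation:
After JOIN users (2 rows):
sales.name | sales.tag | sales.price | sales.id | users.qty | users.price | users.rank | users.owner
dave | B | 4 | 50 | 5 | 4 | 30 | alice
bob | D | 9 | 60 | 6 | 9 | 7 | eve
After WHERE (2 rows):
sales.name | sales.tag | sales.price | sales.id | users.qty | users.price | users.rank | users.owner
dave | B | 4 | 50 | 5 | 4 | 30 | alice
bob | D | 9 | 60 | 6 | 9 | 7 | eve
After GROUP BY (2 rows):
sales.tag | sum_id
B | 50
D | 60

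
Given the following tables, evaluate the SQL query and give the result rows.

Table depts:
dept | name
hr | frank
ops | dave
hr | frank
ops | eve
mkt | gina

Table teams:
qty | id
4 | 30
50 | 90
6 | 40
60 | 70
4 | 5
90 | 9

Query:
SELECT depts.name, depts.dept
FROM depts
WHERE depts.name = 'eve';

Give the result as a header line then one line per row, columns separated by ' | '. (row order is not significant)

After WHERE (1 rows):
depts.dept | depts.name
ops | eve
After SELECT (1 rows):
depts.name | depts.dept
eve | ops

== RESULT ==
depts.name | depts.dept
eve | ops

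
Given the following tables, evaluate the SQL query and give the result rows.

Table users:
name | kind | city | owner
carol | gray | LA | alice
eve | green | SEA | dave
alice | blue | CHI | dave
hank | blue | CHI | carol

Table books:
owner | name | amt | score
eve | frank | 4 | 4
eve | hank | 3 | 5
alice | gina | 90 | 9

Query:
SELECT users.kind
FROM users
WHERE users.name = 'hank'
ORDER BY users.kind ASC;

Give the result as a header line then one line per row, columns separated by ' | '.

After WHERE (1 rows):
users.name | users.kind | users.city | users.owner
hank | blue | CHI | carol
After SELECT (1 rows):
users.kind
blue
After ORDER BY (1 rows):
users.kind
blue

== RESULT ==
users.kind
blue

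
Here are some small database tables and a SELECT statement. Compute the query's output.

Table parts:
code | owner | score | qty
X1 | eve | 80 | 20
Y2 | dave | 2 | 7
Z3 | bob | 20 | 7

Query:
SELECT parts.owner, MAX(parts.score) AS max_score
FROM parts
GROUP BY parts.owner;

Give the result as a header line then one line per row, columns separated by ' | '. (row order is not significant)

== RESULT ==
parts.owner | max_score
eve | 80
dave | 2
bob | 20

Derivation:
After GROUP BY (3 rows):
parts.owner | max_score
eve | 80
dave | 2
bob | 20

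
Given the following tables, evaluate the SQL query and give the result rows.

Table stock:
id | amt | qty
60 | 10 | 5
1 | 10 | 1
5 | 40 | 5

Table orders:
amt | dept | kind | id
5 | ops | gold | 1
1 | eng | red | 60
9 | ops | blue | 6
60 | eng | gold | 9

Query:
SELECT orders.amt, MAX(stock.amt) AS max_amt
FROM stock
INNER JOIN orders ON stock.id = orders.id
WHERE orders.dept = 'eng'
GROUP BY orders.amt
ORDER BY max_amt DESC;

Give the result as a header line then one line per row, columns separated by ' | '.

== RESULT ==
orders.amt | max_amt
1 | 10

Derivation:
After JOIN orders (2 rows):
stock.id | stock.amt | stock.qty | orders.amt | orders.dept | orders.kind | orders.id
60 | 10 | 5 | 1 | eng | red | 60
1 | 10 | 1 | 5 | ops | gold | 1
After WHERE (1 rows):
stock.id | stock.amt | stock.qty | orders.amt | orders.dept | orders.kind | orders.id
60 | 10 | 5 | 1 | eng | red | 60
After GROUP BY (1 rows):
orders.amt | max_amt
1 | 10
After ORDER BY (1 rows):
orders.amt | max_amt
1 | 10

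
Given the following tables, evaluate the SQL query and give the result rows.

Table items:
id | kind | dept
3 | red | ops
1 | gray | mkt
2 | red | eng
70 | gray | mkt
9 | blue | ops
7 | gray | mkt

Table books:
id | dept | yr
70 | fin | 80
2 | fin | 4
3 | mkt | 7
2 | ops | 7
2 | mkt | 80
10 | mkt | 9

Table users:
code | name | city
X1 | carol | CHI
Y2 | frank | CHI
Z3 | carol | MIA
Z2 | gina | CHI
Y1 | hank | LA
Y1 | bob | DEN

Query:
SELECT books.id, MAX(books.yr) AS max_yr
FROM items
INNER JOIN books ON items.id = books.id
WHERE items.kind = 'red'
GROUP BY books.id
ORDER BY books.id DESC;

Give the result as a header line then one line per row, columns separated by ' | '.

After JOIN books (5 rows):
items.id | items.kind | items.dept | books.id | books.dept | books.yr
3 | red | ops | 3 | mkt | 7
2 | red | eng | 2 | fin | 4
2 | red | eng | 2 | ops | 7
2 | red | eng | 2 | mkt | 80
70 | gray | mkt | 70 | fin | 80
After WHERE (4 rows):
items.id | items.kind | items.dept | books.id | books.dept | books.yr
3 | red | ops | 3 | mkt | 7
2 | red | eng | 2 | fin | 4
2 | red | eng | 2 | ops | 7
2 | red | eng | 2 | mkt | 80
After GROUP BY (2 rows):
books.id | max_yr
3 | 7
2 | 80
After ORDER BY (2 rows):
books.id | max_yr
3 | 7
2 | 80

== RESULT ==
books.id | max_yr
3 | 7
2 | 80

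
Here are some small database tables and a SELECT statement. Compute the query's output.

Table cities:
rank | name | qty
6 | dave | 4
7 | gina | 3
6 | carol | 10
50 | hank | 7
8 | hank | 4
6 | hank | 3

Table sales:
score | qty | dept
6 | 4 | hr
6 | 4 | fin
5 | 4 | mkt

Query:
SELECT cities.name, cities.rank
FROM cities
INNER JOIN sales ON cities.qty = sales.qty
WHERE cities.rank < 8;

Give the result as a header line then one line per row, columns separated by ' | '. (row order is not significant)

After JOIN sales (6 rows):
cities.rank | cities.name | cities.qty | sales.score | sales.qty | sales.dept
6 | dave | 4 | 6 | 4 | hr
6 | dave | 4 | 6 | 4 | fin
6 | dave | 4 | 5 | 4 | mkt
8 | hank | 4 | 6 | 4 | hr
8 | hank | 4 | 6 | 4 | fin
8 | hank | 4 | 5 | 4 | mkt
After WHERE (3 rows):
cities.rank | cities.name | cities.qty | sales.score | sales.qty | sales.dept
6 | dave | 4 | 6 | 4 | hr
6 | dave | 4 | 6 | 4 | fin
6 | dave | 4 | 5 | 4 | mkt
After SELECT (3 rows):
cities.name | cities.rank
dave | 6
dave | 6
dave | 6

== RESULT ==
cities.name | cities.rank
dave | 6
dave | 6
dave | 6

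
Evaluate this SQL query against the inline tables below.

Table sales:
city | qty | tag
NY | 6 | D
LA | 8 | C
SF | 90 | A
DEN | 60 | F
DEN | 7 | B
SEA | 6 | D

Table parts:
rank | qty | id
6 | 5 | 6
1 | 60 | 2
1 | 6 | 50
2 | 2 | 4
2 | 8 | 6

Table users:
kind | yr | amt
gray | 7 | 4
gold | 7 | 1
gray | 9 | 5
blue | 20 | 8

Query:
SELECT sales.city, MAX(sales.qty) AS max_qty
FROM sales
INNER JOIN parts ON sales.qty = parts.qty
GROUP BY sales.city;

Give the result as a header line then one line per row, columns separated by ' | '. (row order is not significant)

== RESULT ==
sales.city | max_qty
NY | 6
LA | 8
DEN | 60
SEA | 6

Derivation:
After JOIN parts (4 rows):
sales.city | sales.qty | sales.tag | parts.rank | parts.qty | parts.id
NY | 6 | D | 1 | 6 | 50
LA | 8 | C | 2 | 8 | 6
DEN | 60 | F | 1 | 60 | 2
SEA | 6 | D | 1 | 6 | 50
After GROUP BY (4 rows):
sales.city | max_qty
NY | 6
LA | 8
DEN | 60
SEA | 6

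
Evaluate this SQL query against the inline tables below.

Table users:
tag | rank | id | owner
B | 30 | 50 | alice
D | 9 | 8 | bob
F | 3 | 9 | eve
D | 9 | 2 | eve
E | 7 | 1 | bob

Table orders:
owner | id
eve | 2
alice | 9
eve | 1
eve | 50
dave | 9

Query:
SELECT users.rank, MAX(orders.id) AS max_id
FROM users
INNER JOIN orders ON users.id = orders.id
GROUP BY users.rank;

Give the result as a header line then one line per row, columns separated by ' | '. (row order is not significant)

After JOIN orders (5 rows):
users.tag | users.rank | users.id | users.owner | orders.owner | orders.id
B | 30 | 50 | alice | eve | 50
F | 3 | 9 | eve | alice | 9
F | 3 | 9 | eve | dave | 9
D | 9 | 2 | eve | eve | 2
E | 7 | 1 | bob | eve | 1
After GROUP BY (4 rows):
users.rank | max_id
30 | 50
3 | 9
9 | 2
7 | 1

== RESULT ==
users.rank | max_id
30 | 50
3 | 9
9 | 2
7 | 1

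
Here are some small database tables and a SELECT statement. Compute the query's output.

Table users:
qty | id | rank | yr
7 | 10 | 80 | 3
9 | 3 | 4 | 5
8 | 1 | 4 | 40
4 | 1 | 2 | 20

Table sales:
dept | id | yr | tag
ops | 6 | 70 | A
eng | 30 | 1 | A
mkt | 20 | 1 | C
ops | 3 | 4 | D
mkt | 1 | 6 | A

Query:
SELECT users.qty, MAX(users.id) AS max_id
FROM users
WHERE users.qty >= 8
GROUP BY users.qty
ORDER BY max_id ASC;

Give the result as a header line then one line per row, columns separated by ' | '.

After WHERE (2 rows):
users.qty | users.id | users.rank | users.yr
9 | 3 | 4 | 5
8 | 1 | 4 | 40
After GROUP BY (2 rows):
users.qty | max_id
9 | 3
8 | 1
After ORDER BY (2 rows):
users.qty | max_id
8 | 1
9 | 3

== RESULT ==
users.qty | max_id
8 | 1
9 | 3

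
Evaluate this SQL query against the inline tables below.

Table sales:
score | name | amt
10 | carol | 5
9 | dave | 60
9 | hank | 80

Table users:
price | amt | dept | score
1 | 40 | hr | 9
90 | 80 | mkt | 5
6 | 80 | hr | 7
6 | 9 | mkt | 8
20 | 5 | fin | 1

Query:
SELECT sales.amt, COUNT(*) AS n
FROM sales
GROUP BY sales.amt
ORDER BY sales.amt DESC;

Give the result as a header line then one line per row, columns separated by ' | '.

After GROUP BY (3 rows):
sales.amt | n
5 | 1
60 | 1
80 | 1
After ORDER BY (3 rows):
sales.amt | n
80 | 1
60 | 1
5 | 1

== RESULT ==
sales.amt | n
80 | 1
60 | 1
5 | 1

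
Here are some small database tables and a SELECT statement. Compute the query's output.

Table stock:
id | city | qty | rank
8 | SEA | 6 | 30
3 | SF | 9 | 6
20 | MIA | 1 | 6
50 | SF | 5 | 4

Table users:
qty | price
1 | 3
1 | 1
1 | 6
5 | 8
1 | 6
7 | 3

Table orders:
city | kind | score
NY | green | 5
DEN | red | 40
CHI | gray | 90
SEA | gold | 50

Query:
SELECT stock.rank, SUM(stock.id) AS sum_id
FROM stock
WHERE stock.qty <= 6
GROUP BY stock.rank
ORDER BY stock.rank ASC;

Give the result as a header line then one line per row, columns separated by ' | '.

== RESULT ==
stock.rank | sum_id
4 | 50
6 | 20
30 | 8

Derivation:
After WHERE (3 rows):
stock.id | stock.city | stock.qty | stock.rank
8 | SEA | 6 | 30
20 | MIA | 1 | 6
50 | SF | 5 | 4
After GROUP BY (3 rows):
stock.rank | sum_id
30 | 8
6 | 20
4 | 50
After ORDER BY (3 rows):
stock.rank | sum_id
4 | 50
6 | 20
30 | 8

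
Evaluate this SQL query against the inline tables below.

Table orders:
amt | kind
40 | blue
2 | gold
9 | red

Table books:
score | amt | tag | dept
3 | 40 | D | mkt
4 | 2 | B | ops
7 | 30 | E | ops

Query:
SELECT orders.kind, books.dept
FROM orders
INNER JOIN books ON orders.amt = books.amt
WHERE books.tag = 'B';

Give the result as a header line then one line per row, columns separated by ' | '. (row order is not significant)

== RESULT ==
orders.kind | books.dept
gold | ops

Derivation:
After JOIN books (2 rows):
orders.amt | orders.kind | books.score | books.amt | books.tag | books.dept
40 | blue | 3 | 40 | D | mkt
2 | gold | 4 | 2 | B | ops
After WHERE (1 rows):
orders.amt | orders.kind | books.score | books.amt | books.tag | books.dept
2 | gold | 4 | 2 | B | ops
After SELECT (1 rows):
orders.kind | books.dept
gold | ops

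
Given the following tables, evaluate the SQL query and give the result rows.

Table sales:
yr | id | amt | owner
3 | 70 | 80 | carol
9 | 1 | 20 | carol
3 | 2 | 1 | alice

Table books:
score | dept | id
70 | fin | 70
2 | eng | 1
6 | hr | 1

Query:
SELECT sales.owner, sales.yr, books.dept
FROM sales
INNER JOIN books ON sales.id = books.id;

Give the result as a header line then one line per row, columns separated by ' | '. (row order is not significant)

== RESULT ==
sales.owner | sales.yr | books.dept
carol | 3 | fin
carol | 9 | eng
carol | 9 | hr

Derivation:
After JOIN books (3 rows):
sales.yr | sales.id | sales.amt | sales.owner | books.score | books.dept | books.id
3 | 70 | 80 | carol | 70 | fin | 70
9 | 1 | 20 | carol | 2 | eng | 1
9 | 1 | 20 | carol | 6 | hr | 1
After SELECT (3 rows):
sales.owner | sales.yr | books.dept
carol | 3 | fin
carol | 9 | eng
carol | 9 | hr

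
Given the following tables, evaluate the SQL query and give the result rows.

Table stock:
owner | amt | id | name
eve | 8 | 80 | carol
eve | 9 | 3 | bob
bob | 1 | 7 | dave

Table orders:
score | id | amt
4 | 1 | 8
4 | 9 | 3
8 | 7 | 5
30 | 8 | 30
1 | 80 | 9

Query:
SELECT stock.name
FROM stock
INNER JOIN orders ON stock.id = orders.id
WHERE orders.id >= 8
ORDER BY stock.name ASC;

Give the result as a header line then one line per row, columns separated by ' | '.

After JOIN orders (2 rows):
stock.owner | stock.amt | stock.id | stock.name | orders.score | orders.id | orders.amt
eve | 8 | 80 | carol | 1 | 80 | 9
bob | 1 | 7 | dave | 8 | 7 | 5
After WHERE (1 rows):
stock.owner | stock.amt | stock.id | stock.name | orders.score | orders.id | orders.amt
eve | 8 | 80 | carol | 1 | 80 | 9
After SELECT (1 rows):
stock.name
carol
After ORDER BY (1 rows):
stock.name
carol

== RESULT ==
stock.name
carol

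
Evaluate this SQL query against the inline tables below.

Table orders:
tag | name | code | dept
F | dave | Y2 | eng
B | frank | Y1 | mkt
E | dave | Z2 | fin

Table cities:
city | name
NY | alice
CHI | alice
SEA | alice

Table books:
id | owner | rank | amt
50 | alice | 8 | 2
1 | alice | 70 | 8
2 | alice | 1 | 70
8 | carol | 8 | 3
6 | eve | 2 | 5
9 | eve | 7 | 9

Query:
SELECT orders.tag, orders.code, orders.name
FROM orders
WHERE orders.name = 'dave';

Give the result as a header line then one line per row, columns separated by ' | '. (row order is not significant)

== RESULT ==
orders.tag | orders.code | orders.name
F | Y2 | dave
E | Z2 | dave

Derivation:
After WHERE (2 rows):
orders.tag | orders.name | orders.code | orders.dept
F | dave | Y2 | eng
E | dave | Z2 | fin
After SELECT (2 rows):
orders.tag | orders.code | orders.name
F | Y2 | dave
E | Z2 | dave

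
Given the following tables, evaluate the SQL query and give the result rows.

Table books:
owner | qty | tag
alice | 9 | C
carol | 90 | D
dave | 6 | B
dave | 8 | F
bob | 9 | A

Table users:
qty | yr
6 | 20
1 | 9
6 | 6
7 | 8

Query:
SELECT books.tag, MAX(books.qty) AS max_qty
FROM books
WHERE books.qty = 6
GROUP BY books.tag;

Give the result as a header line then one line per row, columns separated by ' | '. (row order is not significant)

After WHERE (1 rows):
books.owner | books.qty | books.tag
dave | 6 | B
After GROUP BY (1 rows):
books.tag | max_qty
B | 6

== RESULT ==
books.tag | max_qty
B | 6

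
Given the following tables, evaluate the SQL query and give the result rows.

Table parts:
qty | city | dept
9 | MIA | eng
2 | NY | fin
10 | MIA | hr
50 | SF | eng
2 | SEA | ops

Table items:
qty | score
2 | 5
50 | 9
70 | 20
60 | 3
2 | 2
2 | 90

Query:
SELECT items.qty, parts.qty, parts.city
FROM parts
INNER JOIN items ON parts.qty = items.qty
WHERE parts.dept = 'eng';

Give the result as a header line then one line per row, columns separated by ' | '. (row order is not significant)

After JOIN items (7 rows):
parts.qty | parts.city | parts.dept | items.qty | items.score
2 | NY | fin | 2 | 5
2 | NY | fin | 2 | 2
2 | NY | fin | 2 | 90
50 | SF | eng | 50 | 9
2 | SEA | ops | 2 | 5
2 | SEA | ops | 2 | 2
2 | SEA | ops | 2 | 90
After WHERE (1 rows):
parts.qty | parts.city | parts.dept | items.qty | items.score
50 | SF | eng | 50 | 9
After SELECT (1 rows):
items.qty | parts.qty | parts.city
50 | 50 | SF

== RESULT ==
items.qty | parts.qty | parts.city
50 | 50 | SF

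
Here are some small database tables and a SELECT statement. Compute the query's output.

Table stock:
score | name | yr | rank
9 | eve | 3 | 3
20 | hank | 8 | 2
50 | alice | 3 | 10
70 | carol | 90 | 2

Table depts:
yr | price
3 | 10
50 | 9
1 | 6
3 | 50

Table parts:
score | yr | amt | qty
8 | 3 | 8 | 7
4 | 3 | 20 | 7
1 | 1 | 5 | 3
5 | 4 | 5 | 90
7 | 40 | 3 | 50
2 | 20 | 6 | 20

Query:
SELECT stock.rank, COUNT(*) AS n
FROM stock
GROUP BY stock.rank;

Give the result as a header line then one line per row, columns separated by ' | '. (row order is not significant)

After GROUP BY (3 rows):
stock.rank | n
3 | 1
2 | 2
10 | 1

== RESULT ==
stock.rank | n
3 | 1
2 | 2
10 | 1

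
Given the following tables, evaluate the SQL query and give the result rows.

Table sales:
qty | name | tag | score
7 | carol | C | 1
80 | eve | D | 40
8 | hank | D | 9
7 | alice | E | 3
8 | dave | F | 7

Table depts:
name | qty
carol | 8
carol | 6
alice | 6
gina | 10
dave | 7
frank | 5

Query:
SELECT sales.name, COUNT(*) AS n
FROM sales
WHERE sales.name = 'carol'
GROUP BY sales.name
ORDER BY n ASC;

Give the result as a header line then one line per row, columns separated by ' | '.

After WHERE (1 rows):
sales.qty | sales.name | sales.tag | sales.score
7 | carol | C | 1
After GROUP BY (1 rows):
sales.name | n
carol | 1
After ORDER BY (1 rows):
sales.name | n
carol | 1

== RESULT ==
sales.name | n
carol | 1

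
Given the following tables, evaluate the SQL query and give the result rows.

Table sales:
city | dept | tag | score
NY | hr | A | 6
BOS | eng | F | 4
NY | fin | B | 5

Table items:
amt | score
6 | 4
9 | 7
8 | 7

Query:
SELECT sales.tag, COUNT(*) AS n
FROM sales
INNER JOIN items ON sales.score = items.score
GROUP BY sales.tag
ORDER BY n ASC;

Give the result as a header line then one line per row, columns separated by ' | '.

After JOIN items (1 rows):
sales.city | sales.dept | sales.tag | sales.score | items.amt | items.score
BOS | eng | F | 4 | 6 | 4
After GROUP BY (1 rows):
sales.tag | n
F | 1
After ORDER BY (1 rows):
sales.tag | n
F | 1

== RESULT ==
sales.tag | n
F | 1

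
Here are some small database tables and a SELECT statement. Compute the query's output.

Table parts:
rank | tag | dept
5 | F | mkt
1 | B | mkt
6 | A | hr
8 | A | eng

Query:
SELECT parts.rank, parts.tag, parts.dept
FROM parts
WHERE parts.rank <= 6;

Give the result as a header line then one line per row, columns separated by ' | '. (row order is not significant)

== RESULT ==
parts.rank | parts.tag | parts.dept
5 | F | mkt
1 | B | mkt
6 | A | hr

Derivation:
After WHERE (3 rows):
parts.rank | parts.tag | parts.dept
5 | F | mkt
1 | B | mkt
6 | A | hr
After SELECT (3 rows):
parts.rank | parts.tag | parts.dept
5 | F | mkt
1 | B | mkt
6 | A | hr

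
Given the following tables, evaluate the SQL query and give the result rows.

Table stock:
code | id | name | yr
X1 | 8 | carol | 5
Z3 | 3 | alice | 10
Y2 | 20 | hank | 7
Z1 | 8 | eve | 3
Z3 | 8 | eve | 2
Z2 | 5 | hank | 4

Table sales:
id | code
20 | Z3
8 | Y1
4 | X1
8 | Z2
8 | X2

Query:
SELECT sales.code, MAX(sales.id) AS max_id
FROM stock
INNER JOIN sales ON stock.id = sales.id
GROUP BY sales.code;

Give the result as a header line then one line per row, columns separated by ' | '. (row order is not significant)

After JOIN sales (10 rows):
stock.code | stock.id | stock.name | stock.yr | sales.id | sales.code
X1 | 8 | carol | 5 | 8 | Y1
X1 | 8 | carol | 5 | 8 | Z2
X1 | 8 | carol | 5 | 8 | X2
Y2 | 20 | hank | 7 | 20 | Z3
Z1 | 8 | eve | 3 | 8 | Y1
Z1 | 8 | eve | 3 | 8 | Z2
Z1 | 8 | eve | 3 | 8 | X2
Z3 | 8 | eve | 2 | 8 | Y1
Z3 | 8 | eve | 2 | 8 | Z2
Z3 | 8 | eve | 2 | 8 | X2
After GROUP BY (4 rows):
sales.code | max_id
Y1 | 8
Z2 | 8
X2 | 8
Z3 | 20

== RESULT ==
sales.code | max_id
Y1 | 8
Z2 | 8
X2 | 8
Z3 | 20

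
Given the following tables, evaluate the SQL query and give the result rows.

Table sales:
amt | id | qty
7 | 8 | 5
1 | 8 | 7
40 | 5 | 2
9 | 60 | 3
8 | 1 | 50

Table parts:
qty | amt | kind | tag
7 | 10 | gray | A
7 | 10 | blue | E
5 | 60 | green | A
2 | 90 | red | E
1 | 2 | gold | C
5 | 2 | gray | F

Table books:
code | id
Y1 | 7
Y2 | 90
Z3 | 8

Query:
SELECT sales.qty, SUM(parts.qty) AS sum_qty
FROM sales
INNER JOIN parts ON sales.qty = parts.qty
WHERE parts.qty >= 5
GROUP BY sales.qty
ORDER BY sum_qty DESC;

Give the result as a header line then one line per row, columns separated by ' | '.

After JOIN parts (5 rows):
sales.amt | sales.id | sales.qty | parts.qty | parts.amt | parts.kind | parts.tag
7 | 8 | 5 | 5 | 60 | green | A
7 | 8 | 5 | 5 | 2 | gray | F
1 | 8 | 7 | 7 | 10 | gray | A
1 | 8 | 7 | 7 | 10 | blue | E
40 | 5 | 2 | 2 | 90 | red | E
After WHERE (4 rows):
sales.amt | sales.id | sales.qty | parts.qty | parts.amt | parts.kind | parts.tag
7 | 8 | 5 | 5 | 60 | green | A
7 | 8 | 5 | 5 | 2 | gray | F
1 | 8 | 7 | 7 | 10 | gray | A
1 | 8 | 7 | 7 | 10 | blue | E
After GROUP BY (2 rows):
sales.qty | sum_qty
5 | 10
7 | 14
After ORDER BY (2 rows):
sales.qty | sum_qty
7 | 14
5 | 10

== RESULT ==
sales.qty | sum_qty
7 | 14
5 | 10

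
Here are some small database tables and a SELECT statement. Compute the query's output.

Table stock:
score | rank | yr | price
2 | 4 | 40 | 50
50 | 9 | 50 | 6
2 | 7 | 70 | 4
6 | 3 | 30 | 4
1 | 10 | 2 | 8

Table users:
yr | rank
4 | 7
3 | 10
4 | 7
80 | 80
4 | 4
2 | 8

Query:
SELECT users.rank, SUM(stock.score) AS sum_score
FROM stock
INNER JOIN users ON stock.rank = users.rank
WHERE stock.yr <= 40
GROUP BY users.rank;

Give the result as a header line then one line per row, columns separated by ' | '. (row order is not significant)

== RESULT ==
users.rank | sum_score
4 | 2
10 | 1

Derivation:
After JOIN users (4 rows):
stock.score | stock.rank | stock.yr | stock.price | users.yr | users.rank
2 | 4 | 40 | 50 | 4 | 4
2 | 7 | 70 | 4 | 4 | 7
2 | 7 | 70 | 4 | 4 | 7
1 | 10 | 2 | 8 | 3 | 10
After WHERE (2 rows):
stock.score | stock.rank | stock.yr | stock.price | users.yr | users.rank
2 | 4 | 40 | 50 | 4 | 4
1 | 10 | 2 | 8 | 3 | 10
After GROUP BY (2 rows):
users.rank | sum_score
4 | 2
10 | 1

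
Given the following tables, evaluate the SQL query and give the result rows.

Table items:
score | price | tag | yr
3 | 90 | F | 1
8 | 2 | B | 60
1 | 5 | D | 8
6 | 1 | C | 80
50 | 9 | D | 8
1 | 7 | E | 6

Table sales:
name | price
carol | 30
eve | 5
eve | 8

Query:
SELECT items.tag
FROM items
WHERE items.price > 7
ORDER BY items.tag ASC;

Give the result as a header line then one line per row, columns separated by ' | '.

== RESULT ==
items.tag
D
F

Derivation:
After WHERE (2 rows):
items.score | items.price | items.tag | items.yr
3 | 90 | F | 1
50 | 9 | D | 8
After SELECT (2 rows):
items.tag
F
D
After ORDER BY (2 rows):
items.tag
D
F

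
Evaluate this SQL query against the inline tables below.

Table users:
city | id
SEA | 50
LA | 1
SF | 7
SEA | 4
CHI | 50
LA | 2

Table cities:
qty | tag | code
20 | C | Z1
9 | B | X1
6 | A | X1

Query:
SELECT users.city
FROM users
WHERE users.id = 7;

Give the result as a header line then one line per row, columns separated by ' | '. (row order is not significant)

== RESULT ==
users.city
SF

Derivation:
After WHERE (1 rows):
users.city | users.id
SF | 7
After SELECT (1 rows):
users.city
SF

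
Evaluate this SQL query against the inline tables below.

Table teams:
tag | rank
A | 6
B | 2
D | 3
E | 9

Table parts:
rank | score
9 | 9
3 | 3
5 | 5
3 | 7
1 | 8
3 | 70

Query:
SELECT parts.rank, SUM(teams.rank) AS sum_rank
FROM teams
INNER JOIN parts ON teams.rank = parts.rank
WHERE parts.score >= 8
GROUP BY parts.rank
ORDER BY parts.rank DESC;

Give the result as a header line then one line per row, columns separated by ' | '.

== RESULT ==
parts.rank | sum_rank
9 | 9
3 | 3

Derivation:
After JOIN parts (4 rows):
teams.tag | teams.rank | parts.rank | parts.score
D | 3 | 3 | 3
D | 3 | 3 | 7
D | 3 | 3 | 70
E | 9 | 9 | 9
After WHERE (2 rows):
teams.tag | teams.rank | parts.rank | parts.score
D | 3 | 3 | 70
E | 9 | 9 | 9
After GROUP BY (2 rows):
parts.rank | sum_rank
3 | 3
9 | 9
After ORDER BY (2 rows):
parts.rank | sum_rank
9 | 9
3 | 3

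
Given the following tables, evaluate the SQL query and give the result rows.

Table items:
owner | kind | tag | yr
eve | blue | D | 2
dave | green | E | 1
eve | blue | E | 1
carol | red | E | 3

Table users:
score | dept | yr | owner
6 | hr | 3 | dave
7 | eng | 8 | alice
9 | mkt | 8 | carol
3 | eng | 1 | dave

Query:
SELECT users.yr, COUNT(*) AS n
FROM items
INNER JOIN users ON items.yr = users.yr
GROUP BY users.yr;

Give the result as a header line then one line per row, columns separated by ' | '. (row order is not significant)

After JOIN users (3 rows):
items.owner | items.kind | items.tag | items.yr | users.score | users.dept | users.yr | users.owner
dave | green | E | 1 | 3 | eng | 1 | dave
eve | blue | E | 1 | 3 | eng | 1 | dave
carol | red | E | 3 | 6 | hr | 3 | dave
After GROUP BY (2 rows):
users.yr | n
1 | 2
3 | 1

== RESULT ==
users.yr | n
1 | 2
3 | 1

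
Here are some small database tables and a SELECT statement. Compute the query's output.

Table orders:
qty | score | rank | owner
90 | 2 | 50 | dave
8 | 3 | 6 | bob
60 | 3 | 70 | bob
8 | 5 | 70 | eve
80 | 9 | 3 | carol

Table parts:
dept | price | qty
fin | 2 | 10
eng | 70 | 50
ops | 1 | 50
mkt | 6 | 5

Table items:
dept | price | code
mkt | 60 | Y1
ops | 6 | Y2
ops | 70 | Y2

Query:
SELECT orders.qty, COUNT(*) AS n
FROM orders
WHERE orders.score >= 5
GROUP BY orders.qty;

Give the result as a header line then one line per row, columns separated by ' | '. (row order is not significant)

After WHERE (2 rows):
orders.qty | orders.score | orders.rank | orders.owner
8 | 5 | 70 | eve
80 | 9 | 3 | carol
After GROUP BY (2 rows):
orders.qty | n
8 | 1
80 | 1

== RESULT ==
orders.qty | n
8 | 1
80 | 1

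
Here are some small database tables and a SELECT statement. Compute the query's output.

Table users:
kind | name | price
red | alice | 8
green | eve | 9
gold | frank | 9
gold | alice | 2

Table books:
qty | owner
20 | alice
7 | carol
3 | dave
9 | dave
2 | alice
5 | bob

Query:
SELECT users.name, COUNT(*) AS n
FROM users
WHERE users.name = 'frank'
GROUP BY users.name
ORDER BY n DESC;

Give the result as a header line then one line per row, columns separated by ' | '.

After WHERE (1 rows):
users.kind | users.name | users.price
gold | frank | 9
After GROUP BY (1 rows):
users.name | n
frank | 1
After ORDER BY (1 rows):
users.name | n
frank | 1

== RESULT ==
users.name | n
frank | 1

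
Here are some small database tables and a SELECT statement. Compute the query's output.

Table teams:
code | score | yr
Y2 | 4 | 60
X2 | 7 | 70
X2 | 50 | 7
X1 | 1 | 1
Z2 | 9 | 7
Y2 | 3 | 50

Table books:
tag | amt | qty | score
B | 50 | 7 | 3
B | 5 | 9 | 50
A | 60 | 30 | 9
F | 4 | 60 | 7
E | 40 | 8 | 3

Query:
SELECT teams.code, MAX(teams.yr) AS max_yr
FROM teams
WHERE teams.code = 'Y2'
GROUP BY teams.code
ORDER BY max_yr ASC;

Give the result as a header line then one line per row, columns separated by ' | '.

== RESULT ==
teams.code | max_yr
Y2 | 60

Derivation:
After WHERE (2 rows):
teams.code | teams.score | teams.yr
Y2 | 4 | 60
Y2 | 3 | 50
After GROUP BY (1 rows):
teams.code | max_yr
Y2 | 60
After ORDER BY (1 rows):
teams.code | max_yr
Y2 | 60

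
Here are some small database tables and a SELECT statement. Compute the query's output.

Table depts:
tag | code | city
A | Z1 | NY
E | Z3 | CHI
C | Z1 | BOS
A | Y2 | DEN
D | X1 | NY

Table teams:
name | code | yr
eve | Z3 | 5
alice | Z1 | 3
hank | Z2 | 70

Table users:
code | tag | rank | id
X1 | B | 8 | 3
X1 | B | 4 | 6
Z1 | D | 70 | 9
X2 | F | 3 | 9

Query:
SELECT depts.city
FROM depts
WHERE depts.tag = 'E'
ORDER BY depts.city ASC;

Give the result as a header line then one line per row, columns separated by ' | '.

After WHERE (1 rows):
depts.tag | depts.code | depts.city
E | Z3 | CHI
After SELECT (1 rows):
depts.city
CHI
After ORDER BY (1 rows):
depts.city
CHI

== RESULT ==
depts.city
CHI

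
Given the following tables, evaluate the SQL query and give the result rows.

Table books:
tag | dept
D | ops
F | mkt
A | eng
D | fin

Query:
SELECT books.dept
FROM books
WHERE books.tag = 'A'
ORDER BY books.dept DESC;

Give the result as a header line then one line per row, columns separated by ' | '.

After WHERE (1 rows):
books.tag | books.dept
A | eng
After SELECT (1 rows):
books.dept
eng
After ORDER BY (1 rows):
books.dept
eng

== RESULT ==
books.dept
eng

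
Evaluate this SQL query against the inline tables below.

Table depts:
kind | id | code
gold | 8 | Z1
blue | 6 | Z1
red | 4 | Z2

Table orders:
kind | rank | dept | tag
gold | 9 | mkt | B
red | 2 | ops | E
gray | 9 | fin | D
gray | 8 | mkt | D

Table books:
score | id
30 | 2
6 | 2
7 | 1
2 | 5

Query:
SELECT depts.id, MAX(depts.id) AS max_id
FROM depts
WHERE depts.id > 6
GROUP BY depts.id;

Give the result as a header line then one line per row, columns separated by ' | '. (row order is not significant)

After WHERE (1 rows):
depts.kind | depts.id | depts.code
gold | 8 | Z1
After GROUP BY (1 rows):
depts.id | max_id
8 | 8

== RESULT ==
depts.id | max_id
8 | 8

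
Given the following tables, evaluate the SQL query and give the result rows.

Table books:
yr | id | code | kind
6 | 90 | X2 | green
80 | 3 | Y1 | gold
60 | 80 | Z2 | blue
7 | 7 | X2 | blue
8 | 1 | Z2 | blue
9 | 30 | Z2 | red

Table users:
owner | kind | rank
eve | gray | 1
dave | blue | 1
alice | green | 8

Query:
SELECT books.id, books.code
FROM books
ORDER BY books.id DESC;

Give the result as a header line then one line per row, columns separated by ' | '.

After SELECT (6 rows):
books.id | books.code
90 | X2
3 | Y1
80 | Z2
7 | X2
1 | Z2
30 | Z2
After ORDER BY (6 rows):
books.id | books.code
90 | X2
80 | Z2
30 | Z2
7 | X2
3 | Y1
1 | Z2

== RESULT ==
books.id | books.code
90 | X2
80 | Z2
30 | Z2
7 | X2
3 | Y1
1 | Z2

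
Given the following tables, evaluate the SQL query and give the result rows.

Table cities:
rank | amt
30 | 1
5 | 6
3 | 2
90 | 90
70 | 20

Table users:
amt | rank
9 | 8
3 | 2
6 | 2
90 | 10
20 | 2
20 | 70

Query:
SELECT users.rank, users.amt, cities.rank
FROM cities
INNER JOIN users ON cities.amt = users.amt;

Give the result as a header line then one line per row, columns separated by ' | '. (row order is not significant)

== RESULT ==
users.rank | users.amt | cities.rank
2 | 6 | 5
10 | 90 | 90
2 | 20 | 70
70 | 20 | 70

Derivation:
After JOIN users (4 rows):
cities.rank | cities.amt | users.amt | users.rank
5 | 6 | 6 | 2
90 | 90 | 90 | 10
70 | 20 | 20 | 2
70 | 20 | 20 | 70
After SELECT (4 rows):
users.rank | users.amt | cities.rank
2 | 6 | 5
10 | 90 | 90
2 | 20 | 70
70 | 20 | 70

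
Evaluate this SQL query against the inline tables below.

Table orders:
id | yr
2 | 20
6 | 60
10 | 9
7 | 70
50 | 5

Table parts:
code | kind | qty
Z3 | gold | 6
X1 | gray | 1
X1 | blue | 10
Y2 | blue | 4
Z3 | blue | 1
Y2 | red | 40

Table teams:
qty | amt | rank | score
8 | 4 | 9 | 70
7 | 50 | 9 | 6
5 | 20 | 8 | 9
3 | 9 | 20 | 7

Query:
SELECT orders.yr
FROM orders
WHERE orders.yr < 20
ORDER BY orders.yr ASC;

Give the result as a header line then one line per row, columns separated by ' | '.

After WHERE (2 rows):
orders.id | orders.yr
10 | 9
50 | 5
After SELECT (2 rows):
orders.yr
9
5
After ORDER BY (2 rows):
orders.yr
5
9

== RESULT ==
orders.yr
5
9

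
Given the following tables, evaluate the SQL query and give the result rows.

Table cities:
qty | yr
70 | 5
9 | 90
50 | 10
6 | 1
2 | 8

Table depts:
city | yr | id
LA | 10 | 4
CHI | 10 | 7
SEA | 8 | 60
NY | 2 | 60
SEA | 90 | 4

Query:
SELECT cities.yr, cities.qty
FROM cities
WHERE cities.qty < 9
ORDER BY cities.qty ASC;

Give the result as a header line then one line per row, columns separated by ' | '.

== RESULT ==
cities.yr | cities.qty
8 | 2
1 | 6

Derivation:
After WHERE (2 rows):
cities.qty | cities.yr
6 | 1
2 | 8
After SELECT (2 rows):
cities.yr | cities.qty
1 | 6
8 | 2
After ORDER BY (2 rows):
cities.yr | cities.qty
8 | 2
1 | 6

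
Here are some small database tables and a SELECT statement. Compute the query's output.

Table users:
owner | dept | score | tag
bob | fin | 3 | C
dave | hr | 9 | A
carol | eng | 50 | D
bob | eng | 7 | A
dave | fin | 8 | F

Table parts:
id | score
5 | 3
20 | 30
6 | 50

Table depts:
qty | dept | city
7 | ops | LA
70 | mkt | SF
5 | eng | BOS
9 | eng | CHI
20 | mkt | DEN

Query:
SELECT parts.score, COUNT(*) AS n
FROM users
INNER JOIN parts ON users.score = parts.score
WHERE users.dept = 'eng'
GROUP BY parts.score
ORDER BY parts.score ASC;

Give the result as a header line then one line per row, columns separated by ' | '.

After JOIN parts (2 rows):
users.owner | users.dept | users.score | users.tag | parts.id | parts.score
bob | fin | 3 | C | 5 | 3
carol | eng | 50 | D | 6 | 50
After WHERE (1 rows):
users.owner | users.dept | users.score | users.tag | parts.id | parts.score
carol | eng | 50 | D | 6 | 50
After GROUP BY (1 rows):
parts.score | n
50 | 1
After ORDER BY (1 rows):
parts.score | n
50 | 1

== RESULT ==
parts.score | n
50 | 1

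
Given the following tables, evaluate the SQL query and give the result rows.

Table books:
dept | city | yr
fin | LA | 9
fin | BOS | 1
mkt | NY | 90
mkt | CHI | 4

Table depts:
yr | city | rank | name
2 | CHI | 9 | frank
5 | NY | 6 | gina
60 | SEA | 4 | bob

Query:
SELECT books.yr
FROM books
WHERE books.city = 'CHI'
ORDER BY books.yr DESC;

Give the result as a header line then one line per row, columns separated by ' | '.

After WHERE (1 rows):
books.dept | books.city | books.yr
mkt | CHI | 4
After SELECT (1 rows):
books.yr
4
After ORDER BY (1 rows):
books.yr
4

== RESULT ==
books.yr
4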